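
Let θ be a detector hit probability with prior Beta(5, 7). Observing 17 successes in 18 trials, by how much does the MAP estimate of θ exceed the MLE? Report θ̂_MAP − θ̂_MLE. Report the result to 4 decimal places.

MAP − MLE = -0.1944

Posterior is Beta(22, 8); MAP = (22−1)/(30−2) = 21/28 ≈ 0.75000.
MLE ignores the prior: θ̂_MLE = k/n = 17/18 ≈ 0.94444.
Difference = 21/28 − 17/18 = -7/36 ≈ -0.1944.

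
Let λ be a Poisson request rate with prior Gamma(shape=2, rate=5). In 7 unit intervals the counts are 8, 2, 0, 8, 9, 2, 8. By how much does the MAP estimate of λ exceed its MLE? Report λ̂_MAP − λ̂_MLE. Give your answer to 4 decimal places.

Σxᵢ = 37. Posterior is Gamma(39, 12); MAP = (39−1)/12 = 38/12 ≈ 3.16667.
MLE = x̄ = 37/7 ≈ 5.28571.
Difference = 38/12 − 37/7 = -89/42 ≈ -2.1190.

MAP − MLE = -2.1190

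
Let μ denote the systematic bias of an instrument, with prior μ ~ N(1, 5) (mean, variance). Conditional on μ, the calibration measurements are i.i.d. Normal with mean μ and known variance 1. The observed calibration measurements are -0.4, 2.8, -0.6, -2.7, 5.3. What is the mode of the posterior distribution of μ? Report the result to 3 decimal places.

μ̂_MAP = 0.885

n = 5; x̄ = ((-0.4) + 2.8 + (-0.6) + (-2.7) + 5.3)/5 = 4.4/5 = 0.88.
For a Normal prior and Normal likelihood with known variance, the posterior is Normal; its mode equals its mean, the precision-weighted average.
Prior precision 1/σ₀² = 1/5 = 0.2; data precision n/σ² = 5/1 = 5.
μ̂ = (0.2·1 + 5·0.88) / (0.2 + 5) = 4.6/5.2 = 23/26 ≈ 0.885.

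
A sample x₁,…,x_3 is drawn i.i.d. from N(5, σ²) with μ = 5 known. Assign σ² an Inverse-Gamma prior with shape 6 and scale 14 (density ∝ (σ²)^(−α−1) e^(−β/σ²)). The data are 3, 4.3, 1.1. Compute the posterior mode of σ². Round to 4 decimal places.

Sum of squared deviations about the known mean: SS = (3−5)² + (4.3−5)² + (1.1−5)² = 19.7.
The Normal likelihood contributes (σ²)^(−n/2) exp(−SS/(2σ²)), so the posterior is Inverse-Gamma(α + n/2, β + SS/2) = Inverse-Gamma(7.5, 23.85).
The mode of Inverse-Gamma(a, b) is b/(a+1) = 23.85/8.5 ≈ 2.8059.

σ̂²_MAP = 2.8059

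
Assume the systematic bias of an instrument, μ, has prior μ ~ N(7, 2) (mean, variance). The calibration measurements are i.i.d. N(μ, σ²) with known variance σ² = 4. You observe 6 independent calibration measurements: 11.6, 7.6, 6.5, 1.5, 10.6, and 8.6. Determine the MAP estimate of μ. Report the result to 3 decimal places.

n = 6; x̄ = (11.6 + 7.6 + 6.5 + 1.5 + 10.6 + 8.6)/6 = 46.4/6 = 116/15 ≈ 7.7333.
For a Normal prior and Normal likelihood with known variance, the posterior is Normal; its mode equals its mean, the precision-weighted average.
Prior precision 1/σ₀² = 1/2 = 0.5; data precision n/σ² = 6/4 = 1.5.
μ̂ = (0.5·7 + 1.5·(116/15)) / (0.5 + 1.5) = 15.1/2 = 7.550.

μ̂_MAP = 7.550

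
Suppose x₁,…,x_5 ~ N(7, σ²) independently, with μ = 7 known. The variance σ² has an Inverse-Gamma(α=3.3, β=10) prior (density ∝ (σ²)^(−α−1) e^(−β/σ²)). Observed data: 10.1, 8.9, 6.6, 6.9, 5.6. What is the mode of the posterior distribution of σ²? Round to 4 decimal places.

Sum of squared deviations about the known mean: SS = (10.1−7)² + (8.9−7)² + (6.6−7)² + (6.9−7)² + (5.6−7)² = 15.35.
The Normal likelihood contributes (σ²)^(−n/2) exp(−SS/(2σ²)), so the posterior is Inverse-Gamma(α + n/2, β + SS/2) = Inverse-Gamma(5.8, 17.675).
The mode of Inverse-Gamma(a, b) is b/(a+1) = 17.675/6.8 ≈ 2.5993.

σ̂²_MAP = 2.5993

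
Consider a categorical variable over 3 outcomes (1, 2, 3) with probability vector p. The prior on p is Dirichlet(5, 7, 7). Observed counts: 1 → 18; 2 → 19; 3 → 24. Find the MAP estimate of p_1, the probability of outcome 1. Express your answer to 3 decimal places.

The posterior is Dirichlet(αᵢ + nᵢ) = Dirichlet(23, 26, 31).
For a Dirichlet(a₁,…,a_K) with all aᵢ > 1, the mode has j-th component (aⱼ − 1)/(Σaᵢ − K).
Here Σaᵢ = 80 and K = 3, so p_1 = (23 − 1)/(80 − 3) = 22/77 ≈ 0.286.

MAP estimate: 0.286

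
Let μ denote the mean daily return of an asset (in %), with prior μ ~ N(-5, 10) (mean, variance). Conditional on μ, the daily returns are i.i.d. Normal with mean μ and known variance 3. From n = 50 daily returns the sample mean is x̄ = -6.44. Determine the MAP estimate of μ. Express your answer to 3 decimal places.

n = 50, x̄ = -6.44.
For a Normal prior and Normal likelihood with known variance, the posterior is Normal; its mode equals its mean, the precision-weighted average.
Prior precision 1/σ₀² = 1/10 = 0.1; data precision n/σ² = 50/3.
μ̂ = (0.1·(-5) + (50/3)·(-6.44)) / (0.1 + 50/3) = (-647/6)/(503/30) = -3235/503 ≈ -6.431.

μ̂_MAP = -6.431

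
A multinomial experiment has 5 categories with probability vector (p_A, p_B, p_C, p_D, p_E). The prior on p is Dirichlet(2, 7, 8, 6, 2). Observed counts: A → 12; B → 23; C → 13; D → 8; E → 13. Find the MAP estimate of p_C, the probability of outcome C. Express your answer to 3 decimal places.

MAP estimate of p_C = 0.225

The posterior is Dirichlet(αᵢ + nᵢ) = Dirichlet(14, 30, 21, 14, 15).
For a Dirichlet(a₁,…,a_K) with all aᵢ > 1, the mode has j-th component (aⱼ − 1)/(Σaᵢ − K).
Here Σaᵢ = 94 and K = 5, so p_C = (21 − 1)/(94 − 5) = 20/89 ≈ 0.225.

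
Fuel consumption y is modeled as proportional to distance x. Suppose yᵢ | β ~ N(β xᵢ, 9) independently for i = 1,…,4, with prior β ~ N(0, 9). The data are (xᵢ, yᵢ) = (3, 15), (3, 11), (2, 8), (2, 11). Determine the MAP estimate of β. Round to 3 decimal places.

log p(β | y) = −Σ(yᵢ − βxᵢ)²/(2·9) − β²/(2·9) + const.
Setting the derivative to zero: Σxᵢ(yᵢ − βxᵢ)/9 − β/9 = 0, so β = Σxᵢyᵢ / (Σxᵢ² + σ²/τ²).
Σxᵢyᵢ = 3·15 + 3·11 + 2·8 + 2·11 = 116; Σxᵢ² = 26; σ²/τ² = 1.
β̂_MAP = 116 / (26 + 1) = 116/27 ≈ 4.296.

β̂_MAP = 4.296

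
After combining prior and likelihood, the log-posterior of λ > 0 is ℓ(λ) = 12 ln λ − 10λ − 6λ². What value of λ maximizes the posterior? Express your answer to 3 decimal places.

ℓ'(λ) = 12/λ − 10 − 12λ. Setting this to zero and multiplying by λ: 12λ² + 10λ − 12 = 0.
λ = (−10 + √(10² + 4·12·12)) / (2·12) = (−10 + √676) / 24 = (−10 + 26)/24 = 2/3.
ℓ''(λ) = −12/λ² − 12 < 0, confirming a maximum.

λ̂_MAP = 0.667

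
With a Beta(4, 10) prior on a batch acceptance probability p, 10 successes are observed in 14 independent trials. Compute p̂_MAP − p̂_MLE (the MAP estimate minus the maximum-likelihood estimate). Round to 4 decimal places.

MAP − MLE = -0.2143

Posterior is Beta(14, 14); MAP = (14−1)/(28−2) = 13/26 ≈ 0.50000.
MLE ignores the prior: p̂_MLE = k/n = 10/14 ≈ 0.71429.
Difference = 13/26 − 10/14 = -3/14 ≈ -0.2143.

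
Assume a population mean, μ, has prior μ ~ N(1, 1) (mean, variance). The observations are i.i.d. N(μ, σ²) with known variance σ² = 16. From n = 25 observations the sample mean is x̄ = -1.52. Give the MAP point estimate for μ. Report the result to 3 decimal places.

μ̂_MAP = -0.537

n = 25, x̄ = -1.52.
For a Normal prior and Normal likelihood with known variance, the posterior is Normal; its mode equals its mean, the precision-weighted average.
Prior precision 1/σ₀² = 1/1 = 1; data precision n/σ² = 25/16 = 1.5625.
μ̂ = (1·1 + 1.5625·(-1.52)) / (1 + 1.5625) = (-1.375)/2.5625 = -22/41 ≈ -0.537.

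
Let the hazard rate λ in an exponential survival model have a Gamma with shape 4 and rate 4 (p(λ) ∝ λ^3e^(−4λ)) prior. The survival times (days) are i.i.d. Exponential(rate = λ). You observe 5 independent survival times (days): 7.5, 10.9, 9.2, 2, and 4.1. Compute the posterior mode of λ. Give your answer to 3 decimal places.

λ̂_MAP = 0.212

The Exponential(rate=λ) likelihood is ∝ λ^n e^(−λΣtᵢ). Here n = 5 and Σtᵢ = 7.5 + 10.9 + 9.2 + 2 + 4.1 = 33.7.
Posterior ∝ λ^3e^(−4λ) · λ^5e^(−33.7λ) = λ^8e^(−37.7λ), i.e. Gamma(9, 37.7).
Mode = (a−1)/b = 8/37.7 ≈ 0.212.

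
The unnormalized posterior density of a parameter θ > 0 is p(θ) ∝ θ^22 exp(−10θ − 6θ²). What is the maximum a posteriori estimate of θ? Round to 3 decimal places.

ℓ'(θ) = 22/θ − 10 − 12θ. Setting this to zero and multiplying by θ: 12θ² + 10θ − 22 = 0.
θ = (−10 + √(10² + 4·12·22)) / (2·12) = (−10 + √1156) / 24 = (−10 + 34)/24 = 1.
ℓ''(θ) = −22/θ² − 12 < 0, confirming a maximum.

θ̂_MAP = 1.000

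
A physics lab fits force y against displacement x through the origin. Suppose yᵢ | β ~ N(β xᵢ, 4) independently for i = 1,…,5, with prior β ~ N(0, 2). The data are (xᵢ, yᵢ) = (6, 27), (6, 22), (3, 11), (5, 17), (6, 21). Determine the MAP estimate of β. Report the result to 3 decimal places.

log p(β | y) = −Σ(yᵢ − βxᵢ)²/(2·4) − β²/(2·2) + const.
Setting the derivative to zero: Σxᵢ(yᵢ − βxᵢ)/4 − β/2 = 0, so β = Σxᵢyᵢ / (Σxᵢ² + σ²/τ²).
Σxᵢyᵢ = 6·27 + 6·22 + 3·11 + 5·17 + 6·21 = 538; Σxᵢ² = 142; σ²/τ² = 2.
β̂_MAP = 538 / (142 + 2) = 538/144 ≈ 3.736.

β̂_MAP = 3.736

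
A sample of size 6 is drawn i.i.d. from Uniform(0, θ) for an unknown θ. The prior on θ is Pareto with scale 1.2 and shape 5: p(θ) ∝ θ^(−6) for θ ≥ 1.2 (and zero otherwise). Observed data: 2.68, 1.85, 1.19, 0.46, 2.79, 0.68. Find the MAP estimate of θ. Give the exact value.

θ̂_MAP = 2.79

The Uniform(0, θ) likelihood is θ^(−n) for θ ≥ max(xᵢ), zero otherwise. Here max(xᵢ) = 2.79.
Posterior ∝ θ^(−6) · θ^(−6) = θ^(−12) on θ ≥ max(1.2, 2.79) = 2.79.
This density is strictly decreasing in θ, so the posterior mode lies at the lower boundary of the support.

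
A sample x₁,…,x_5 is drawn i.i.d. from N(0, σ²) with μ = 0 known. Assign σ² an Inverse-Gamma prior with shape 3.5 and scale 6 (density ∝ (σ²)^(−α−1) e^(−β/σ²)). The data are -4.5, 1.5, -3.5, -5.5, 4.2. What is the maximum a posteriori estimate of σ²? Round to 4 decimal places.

Sum of squared deviations about the known mean: SS = (-4.5−0)² + (1.5−0)² + (-3.5−0)² + (-5.5−0)² + (4.2−0)² = 82.64.
The Normal likelihood contributes (σ²)^(−n/2) exp(−SS/(2σ²)), so the posterior is Inverse-Gamma(α + n/2, β + SS/2) = Inverse-Gamma(6, 47.32).
The mode of Inverse-Gamma(a, b) is b/(a+1) = 47.32/7 ≈ 6.7600.

σ̂²_MAP = 6.7600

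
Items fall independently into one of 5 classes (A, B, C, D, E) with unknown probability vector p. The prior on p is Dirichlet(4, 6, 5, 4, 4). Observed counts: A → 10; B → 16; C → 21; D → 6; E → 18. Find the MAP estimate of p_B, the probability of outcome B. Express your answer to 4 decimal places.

MAP estimate of p_B = 0.2360

The posterior is Dirichlet(αᵢ + nᵢ) = Dirichlet(14, 22, 26, 10, 22).
For a Dirichlet(a₁,…,a_K) with all aᵢ > 1, the mode has j-th component (aⱼ − 1)/(Σaᵢ − K).
Here Σaᵢ = 94 and K = 5, so p_B = (22 − 1)/(94 − 5) = 21/89 ≈ 0.2360.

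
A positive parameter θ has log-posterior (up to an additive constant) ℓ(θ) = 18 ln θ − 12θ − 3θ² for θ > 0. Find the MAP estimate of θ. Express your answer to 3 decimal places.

θ̂_MAP = 1.000

ℓ'(θ) = 18/θ − 12 − 6θ. Setting this to zero and multiplying by θ: 6θ² + 12θ − 18 = 0.
θ = (−12 + √(12² + 4·6·18)) / (2·6) = (−12 + √576) / 12 = (−12 + 24)/12 = 1.
ℓ''(θ) = −18/θ² − 6 < 0, confirming a maximum.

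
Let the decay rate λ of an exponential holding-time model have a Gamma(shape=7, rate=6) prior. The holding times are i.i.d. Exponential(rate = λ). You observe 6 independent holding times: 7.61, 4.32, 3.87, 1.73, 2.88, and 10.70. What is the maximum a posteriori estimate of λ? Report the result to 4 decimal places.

The Exponential(rate=λ) likelihood is ∝ λ^n e^(−λΣtᵢ). Here n = 6 and Σtᵢ = 7.61 + 4.32 + 3.87 + 1.73 + 2.88 + 10.70 = 31.11.
Posterior ∝ λ^6e^(−6λ) · λ^6e^(−31.11λ) = λ^12e^(−37.11λ), i.e. Gamma(13, 37.11).
Mode = (a−1)/b = 12/37.11 ≈ 0.3234.

λ̂_MAP = 0.3234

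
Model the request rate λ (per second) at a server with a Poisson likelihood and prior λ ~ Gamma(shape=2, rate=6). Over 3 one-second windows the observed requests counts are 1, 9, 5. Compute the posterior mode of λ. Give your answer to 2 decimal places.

λ̂_MAP = 1.78

Σxᵢ = 1+9+5 = 15, with n = 3.
Posterior ∝ λe^(−6λ) · λ^15e^(−3λ) = λ^16e^(−9λ), i.e. Gamma(shape=17, rate=9).
The mode of a Gamma(a, b) with a ≥ 1 (shape–rate) is (a−1)/b = 16/9 ≈ 1.78.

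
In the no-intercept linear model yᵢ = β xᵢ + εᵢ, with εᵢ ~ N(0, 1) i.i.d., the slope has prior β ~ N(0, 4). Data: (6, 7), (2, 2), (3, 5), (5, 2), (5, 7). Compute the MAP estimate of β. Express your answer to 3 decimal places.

log p(β | y) = −Σ(yᵢ − βxᵢ)²/(2·1) − β²/(2·4) + const.
Setting the derivative to zero: Σxᵢ(yᵢ − βxᵢ)/1 − β/4 = 0, so β = Σxᵢyᵢ / (Σxᵢ² + σ²/τ²).
Σxᵢyᵢ = 6·7 + 2·2 + 3·5 + 5·2 + 5·7 = 106; Σxᵢ² = 99; σ²/τ² = 0.25.
β̂_MAP = 106 / (99 + 0.25) = 106/99.25 ≈ 1.068.

β̂_MAP = 1.068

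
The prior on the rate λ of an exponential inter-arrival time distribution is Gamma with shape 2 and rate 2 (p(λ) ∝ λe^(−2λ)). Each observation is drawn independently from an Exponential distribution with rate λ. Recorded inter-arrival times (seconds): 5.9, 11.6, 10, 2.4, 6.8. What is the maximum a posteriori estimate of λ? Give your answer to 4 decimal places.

λ̂_MAP = 0.1550

The Exponential(rate=λ) likelihood is ∝ λ^n e^(−λΣtᵢ). Here n = 5 and Σtᵢ = 5.9 + 11.6 + 10 + 2.4 + 6.8 = 36.7.
Posterior ∝ λe^(−2λ) · λ^5e^(−36.7λ) = λ^6e^(−38.7λ), i.e. Gamma(7, 38.7).
Mode = (a−1)/b = 6/38.7 ≈ 0.1550.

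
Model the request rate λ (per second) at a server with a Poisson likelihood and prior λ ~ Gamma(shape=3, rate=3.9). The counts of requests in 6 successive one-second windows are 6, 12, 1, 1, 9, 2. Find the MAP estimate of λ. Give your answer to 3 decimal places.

Σxᵢ = 6+12+1+1+9+2 = 31, with n = 6.
Posterior ∝ λ^2e^(−3.9λ) · λ^31e^(−6λ) = λ^33e^(−9.9λ), i.e. Gamma(shape=34, rate=9.9).
The mode of a Gamma(a, b) with a ≥ 1 (shape–rate) is (a−1)/b = 33/9.9 ≈ 3.333.

λ̂_MAP = 3.333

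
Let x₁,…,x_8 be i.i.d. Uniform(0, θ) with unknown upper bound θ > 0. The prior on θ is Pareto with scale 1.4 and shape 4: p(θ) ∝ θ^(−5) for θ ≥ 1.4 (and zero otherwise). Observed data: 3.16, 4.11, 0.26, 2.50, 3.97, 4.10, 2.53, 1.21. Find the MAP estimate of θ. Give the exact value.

θ̂_MAP = 4.11

The Uniform(0, θ) likelihood is θ^(−n) for θ ≥ max(xᵢ), zero otherwise. Here max(xᵢ) = 4.11.
Posterior ∝ θ^(−5) · θ^(−8) = θ^(−13) on θ ≥ max(1.4, 4.11) = 4.11.
This density is strictly decreasing in θ, so the posterior mode lies at the lower boundary of the support.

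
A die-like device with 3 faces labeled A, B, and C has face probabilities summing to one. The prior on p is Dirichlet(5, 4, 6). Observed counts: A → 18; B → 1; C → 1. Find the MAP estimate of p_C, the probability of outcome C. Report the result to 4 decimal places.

MAP estimate of p_C = 0.1875

The posterior is Dirichlet(αᵢ + nᵢ) = Dirichlet(23, 5, 7).
For a Dirichlet(a₁,…,a_K) with all aᵢ > 1, the mode has j-th component (aⱼ − 1)/(Σaᵢ − K).
Here Σaᵢ = 35 and K = 3, so p_C = (7 − 1)/(35 − 3) = 6/32 ≈ 0.1875.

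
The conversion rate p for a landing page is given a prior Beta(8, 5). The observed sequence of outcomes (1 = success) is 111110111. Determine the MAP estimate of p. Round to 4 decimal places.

Prior: Beta(8, 5).
Data: 8 successes in 9 trials (from the sequence). The binomial likelihood contributes p^8(1−p)^1, so the posterior is Beta(8+8, 5+1) = Beta(16, 6).
For Beta(a, b) with a, b > 1 the mode is (a−1)/(a+b−2) = 15/20 ≈ 0.7500.

p̂_MAP = 0.7500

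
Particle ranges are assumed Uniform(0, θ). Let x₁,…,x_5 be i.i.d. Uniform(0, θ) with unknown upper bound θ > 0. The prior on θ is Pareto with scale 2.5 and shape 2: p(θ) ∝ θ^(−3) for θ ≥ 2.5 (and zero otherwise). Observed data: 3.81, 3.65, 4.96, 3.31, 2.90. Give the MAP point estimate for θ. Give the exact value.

The Uniform(0, θ) likelihood is θ^(−n) for θ ≥ max(xᵢ), zero otherwise. Here max(xᵢ) = 4.96.
Posterior ∝ θ^(−3) · θ^(−5) = θ^(−8) on θ ≥ max(2.5, 4.96) = 4.96.
This density is strictly decreasing in θ, so the posterior mode lies at the lower boundary of the support.

θ̂_MAP = 4.96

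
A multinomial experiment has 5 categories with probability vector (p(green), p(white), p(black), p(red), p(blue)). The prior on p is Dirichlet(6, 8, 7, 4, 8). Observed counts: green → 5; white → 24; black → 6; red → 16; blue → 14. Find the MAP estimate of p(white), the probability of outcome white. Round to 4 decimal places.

The posterior is Dirichlet(αᵢ + nᵢ) = Dirichlet(11, 32, 13, 20, 22).
For a Dirichlet(a₁,…,a_K) with all aᵢ > 1, the mode has j-th component (aⱼ − 1)/(Σaᵢ − K).
Here Σaᵢ = 98 and K = 5, so p(white) = (32 − 1)/(98 − 5) = 31/93 ≈ 0.3333.

MAP estimate of p(white) = 0.3333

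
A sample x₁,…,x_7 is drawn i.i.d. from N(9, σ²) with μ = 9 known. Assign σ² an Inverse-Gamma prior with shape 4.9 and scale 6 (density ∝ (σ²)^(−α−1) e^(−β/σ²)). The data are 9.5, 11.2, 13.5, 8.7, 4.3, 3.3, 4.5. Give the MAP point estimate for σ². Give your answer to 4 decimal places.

Sum of squared deviations about the known mean: SS = (9.5−9)² + (11.2−9)² + (13.5−9)² + (8.7−9)² + (4.3−9)² + (3.3−9)² + (4.5−9)² = 100.26.
The Normal likelihood contributes (σ²)^(−n/2) exp(−SS/(2σ²)), so the posterior is Inverse-Gamma(α + n/2, β + SS/2) = Inverse-Gamma(8.4, 56.13).
The mode of Inverse-Gamma(a, b) is b/(a+1) = 56.13/9.4 ≈ 5.9713.

σ̂²_MAP = 5.9713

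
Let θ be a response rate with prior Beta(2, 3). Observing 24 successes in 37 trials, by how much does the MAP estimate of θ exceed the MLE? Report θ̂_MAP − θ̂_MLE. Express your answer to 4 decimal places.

MAP − MLE = -0.0236

Posterior is Beta(26, 16); MAP = (26−1)/(42−2) = 25/40 ≈ 0.62500.
MLE ignores the prior: θ̂_MLE = k/n = 24/37 ≈ 0.64865.
Difference = 25/40 − 24/37 = -7/296 ≈ -0.0236.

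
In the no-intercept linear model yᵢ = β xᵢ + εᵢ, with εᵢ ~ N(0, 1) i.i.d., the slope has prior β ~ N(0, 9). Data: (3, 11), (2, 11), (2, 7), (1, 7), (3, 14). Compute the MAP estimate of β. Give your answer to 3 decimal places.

log p(β | y) = −Σ(yᵢ − βxᵢ)²/(2·1) − β²/(2·9) + const.
Setting the derivative to zero: Σxᵢ(yᵢ − βxᵢ)/1 − β/9 = 0, so β = Σxᵢyᵢ / (Σxᵢ² + σ²/τ²).
Σxᵢyᵢ = 3·11 + 2·11 + 2·7 + 1·7 + 3·14 = 118; Σxᵢ² = 27; σ²/τ² = 1/9.
β̂_MAP = 118 / (27 + 1/9) = 118/(244/9) = 531/122 ≈ 4.352.

β̂_MAP = 4.352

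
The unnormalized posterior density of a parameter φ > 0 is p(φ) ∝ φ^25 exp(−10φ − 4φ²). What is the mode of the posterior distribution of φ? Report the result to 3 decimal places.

ℓ'(φ) = 25/φ − 10 − 8φ. Setting this to zero and multiplying by φ: 8φ² + 10φ − 25 = 0.
φ = (−10 + √(10² + 4·8·25)) / (2·8) = (−10 + √900) / 16 = (−10 + 30)/16 = 5/4.
ℓ''(φ) = −25/φ² − 8 < 0, confirming a maximum.

φ̂_MAP = 1.250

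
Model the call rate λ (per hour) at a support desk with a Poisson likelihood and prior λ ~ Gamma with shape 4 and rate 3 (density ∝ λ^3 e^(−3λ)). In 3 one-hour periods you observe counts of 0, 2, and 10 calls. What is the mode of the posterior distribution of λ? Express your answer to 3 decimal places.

Σxᵢ = 0+2+10 = 12, with n = 3.
Posterior ∝ λ^3e^(−3λ) · λ^12e^(−3λ) = λ^15e^(−6λ), i.e. Gamma(shape=16, rate=6).
The mode of a Gamma(a, b) with a ≥ 1 (shape–rate) is (a−1)/b = 15/6 ≈ 2.500.

λ̂_MAP = 2.500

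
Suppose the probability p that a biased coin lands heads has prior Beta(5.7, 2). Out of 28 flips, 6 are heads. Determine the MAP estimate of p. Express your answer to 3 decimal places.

Prior: Beta(5.7, 2).
Data: 6 successes in 28 trials. The binomial likelihood contributes p^6(1−p)^22, so the posterior is Beta(5.7+6, 2+22) = Beta(11.7, 24).
For Beta(a, b) with a, b > 1 the mode is (a−1)/(a+b−2) = 10.7/33.7 ≈ 0.318.

p̂_MAP = 0.318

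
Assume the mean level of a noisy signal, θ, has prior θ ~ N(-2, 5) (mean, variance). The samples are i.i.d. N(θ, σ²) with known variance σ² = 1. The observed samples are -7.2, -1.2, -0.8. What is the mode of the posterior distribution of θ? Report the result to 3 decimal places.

θ̂_MAP = -3.000

n = 3; x̄ = ((-7.2) + (-1.2) + (-0.8))/3 = -9.2/3 = -46/15 ≈ -3.0667.
For a Normal prior and Normal likelihood with known variance, the posterior is Normal; its mode equals its mean, the precision-weighted average.
Prior precision 1/σ₀² = 1/5 = 0.2; data precision n/σ² = 3/1 = 3.
θ̂ = (0.2·(-2) + 3·(-46/15)) / (0.2 + 3) = (-9.6)/3.2 = -3.000.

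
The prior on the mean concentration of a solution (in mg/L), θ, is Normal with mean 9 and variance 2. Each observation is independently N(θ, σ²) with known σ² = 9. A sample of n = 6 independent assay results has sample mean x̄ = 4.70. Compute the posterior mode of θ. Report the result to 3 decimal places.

n = 6, x̄ = 4.70.
For a Normal prior and Normal likelihood with known variance, the posterior is Normal; its mode equals its mean, the precision-weighted average.
Prior precision 1/σ₀² = 1/2 = 0.5; data precision n/σ² = 6/9 = 2/3.
θ̂ = (0.5·9 + (2/3)·4.7) / (0.5 + 2/3) = (229/30)/(7/6) = 229/35 ≈ 6.543.

θ̂_MAP = 6.543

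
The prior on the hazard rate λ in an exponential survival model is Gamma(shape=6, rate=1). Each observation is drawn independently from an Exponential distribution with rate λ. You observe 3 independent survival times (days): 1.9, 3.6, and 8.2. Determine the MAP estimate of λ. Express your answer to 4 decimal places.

λ̂_MAP = 0.5442

The Exponential(rate=λ) likelihood is ∝ λ^n e^(−λΣtᵢ). Here n = 3 and Σtᵢ = 1.9 + 3.6 + 8.2 = 13.7.
Posterior ∝ λ^5e^(−1λ) · λ^3e^(−13.7λ) = λ^8e^(−14.7λ), i.e. Gamma(9, 14.7).
Mode = (a−1)/b = 8/14.7 ≈ 0.5442.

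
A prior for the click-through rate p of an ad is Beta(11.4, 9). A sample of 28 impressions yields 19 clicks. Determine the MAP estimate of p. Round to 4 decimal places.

p̂_MAP = 0.6336

Prior: Beta(11.4, 9).
Data: 19 successes in 28 trials. The binomial likelihood contributes p^19(1−p)^9, so the posterior is Beta(11.4+19, 9+9) = Beta(30.4, 18).
For Beta(a, b) with a, b > 1 the mode is (a−1)/(a+b−2) = 29.4/46.4 ≈ 0.6336.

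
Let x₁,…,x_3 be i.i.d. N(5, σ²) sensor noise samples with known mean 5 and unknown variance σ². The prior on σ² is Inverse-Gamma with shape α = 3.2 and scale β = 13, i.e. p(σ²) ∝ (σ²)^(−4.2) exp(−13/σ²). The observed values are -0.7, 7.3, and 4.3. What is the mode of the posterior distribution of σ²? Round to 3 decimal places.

Sum of squared deviations about the known mean: SS = (-0.7−5)² + (7.3−5)² + (4.3−5)² = 38.27.
The Normal likelihood contributes (σ²)^(−n/2) exp(−SS/(2σ²)), so the posterior is Inverse-Gamma(α + n/2, β + SS/2) = Inverse-Gamma(4.7, 32.135).
The mode of Inverse-Gamma(a, b) is b/(a+1) = 32.135/5.7 ≈ 5.638.

σ̂²_MAP = 5.638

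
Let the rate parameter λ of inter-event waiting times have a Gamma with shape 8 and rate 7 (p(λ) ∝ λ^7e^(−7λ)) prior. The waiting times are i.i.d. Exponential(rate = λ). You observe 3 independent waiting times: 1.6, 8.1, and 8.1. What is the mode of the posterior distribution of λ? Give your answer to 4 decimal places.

λ̂_MAP = 0.4032

The Exponential(rate=λ) likelihood is ∝ λ^n e^(−λΣtᵢ). Here n = 3 and Σtᵢ = 1.6 + 8.1 + 8.1 = 17.8.
Posterior ∝ λ^7e^(−7λ) · λ^3e^(−17.8λ) = λ^10e^(−24.8λ), i.e. Gamma(11, 24.8).
Mode = (a−1)/b = 10/24.8 ≈ 0.4032.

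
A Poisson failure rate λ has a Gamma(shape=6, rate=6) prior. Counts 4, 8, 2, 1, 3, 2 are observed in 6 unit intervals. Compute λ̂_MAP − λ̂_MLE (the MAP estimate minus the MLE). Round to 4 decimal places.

Σxᵢ = 20. Posterior is Gamma(26, 12); MAP = (26−1)/12 = 25/12 ≈ 2.08333.
MLE = x̄ = 20/6 ≈ 3.33333.
Difference = 25/12 − 20/6 = -5/4 ≈ -1.2500.

MAP − MLE = -1.2500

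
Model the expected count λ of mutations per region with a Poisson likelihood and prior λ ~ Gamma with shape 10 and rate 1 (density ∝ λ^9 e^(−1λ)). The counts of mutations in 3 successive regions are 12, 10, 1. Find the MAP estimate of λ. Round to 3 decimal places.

Σxᵢ = 12+10+1 = 23, with n = 3.
Posterior ∝ λ^9e^(−1λ) · λ^23e^(−3λ) = λ^32e^(−4λ), i.e. Gamma(shape=33, rate=4).
The mode of a Gamma(a, b) with a ≥ 1 (shape–rate) is (a−1)/b = 32/4 ≈ 8.000.

λ̂_MAP = 8.000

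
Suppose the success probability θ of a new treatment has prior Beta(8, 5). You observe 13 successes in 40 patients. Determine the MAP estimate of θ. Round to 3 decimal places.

Prior: Beta(8, 5).
Data: 13 successes in 40 trials. The binomial likelihood contributes θ^13(1−θ)^27, so the posterior is Beta(8+13, 5+27) = Beta(21, 32).
For Beta(a, b) with a, b > 1 the mode is (a−1)/(a+b−2) = 20/51 ≈ 0.392.

θ̂_MAP = 0.392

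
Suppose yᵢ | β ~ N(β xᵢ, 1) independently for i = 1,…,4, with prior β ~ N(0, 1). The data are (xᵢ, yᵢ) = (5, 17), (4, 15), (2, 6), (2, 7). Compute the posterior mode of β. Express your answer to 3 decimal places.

β̂_MAP = 3.420

log p(β | y) = −Σ(yᵢ − βxᵢ)²/(2·1) − β²/(2·1) + const.
Setting the derivative to zero: Σxᵢ(yᵢ − βxᵢ)/1 − β/1 = 0, so β = Σxᵢyᵢ / (Σxᵢ² + σ²/τ²).
Σxᵢyᵢ = 5·17 + 4·15 + 2·6 + 2·7 = 171; Σxᵢ² = 49; σ²/τ² = 1.
β̂_MAP = 171 / (49 + 1) = 171/50 ≈ 3.420.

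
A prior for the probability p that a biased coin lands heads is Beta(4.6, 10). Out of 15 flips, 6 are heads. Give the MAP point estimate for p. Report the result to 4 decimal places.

Prior: Beta(4.6, 10).
Data: 6 successes in 15 trials. The binomial likelihood contributes p^6(1−p)^9, so the posterior is Beta(4.6+6, 10+9) = Beta(10.6, 19).
For Beta(a, b) with a, b > 1 the mode is (a−1)/(a+b−2) = 9.6/27.6 ≈ 0.3478.

p̂_MAP = 0.3478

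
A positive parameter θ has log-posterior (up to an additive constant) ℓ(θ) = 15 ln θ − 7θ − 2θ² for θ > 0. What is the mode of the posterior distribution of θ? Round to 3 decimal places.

θ̂_MAP = 1.250

ℓ'(θ) = 15/θ − 7 − 4θ. Setting this to zero and multiplying by θ: 4θ² + 7θ − 15 = 0.
θ = (−7 + √(7² + 4·4·15)) / (2·4) = (−7 + √289) / 8 = (−7 + 17)/8 = 5/4.
ℓ''(θ) = −15/θ² − 4 < 0, confirming a maximum.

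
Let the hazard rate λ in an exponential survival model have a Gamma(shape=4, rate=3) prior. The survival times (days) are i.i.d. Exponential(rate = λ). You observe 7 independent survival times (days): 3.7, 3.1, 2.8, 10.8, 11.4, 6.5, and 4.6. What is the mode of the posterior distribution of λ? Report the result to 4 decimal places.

The Exponential(rate=λ) likelihood is ∝ λ^n e^(−λΣtᵢ). Here n = 7 and Σtᵢ = 3.7 + 3.1 + 2.8 + 10.8 + 11.4 + 6.5 + 4.6 = 42.9.
Posterior ∝ λ^3e^(−3λ) · λ^7e^(−42.9λ) = λ^10e^(−45.9λ), i.e. Gamma(11, 45.9).
Mode = (a−1)/b = 10/45.9 ≈ 0.2179.

λ̂_MAP = 0.2179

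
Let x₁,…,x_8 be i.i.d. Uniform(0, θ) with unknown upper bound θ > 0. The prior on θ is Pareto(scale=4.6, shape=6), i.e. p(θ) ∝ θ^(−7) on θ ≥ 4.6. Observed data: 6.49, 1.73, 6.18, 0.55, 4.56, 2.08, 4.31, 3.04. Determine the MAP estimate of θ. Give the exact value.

The Uniform(0, θ) likelihood is θ^(−n) for θ ≥ max(xᵢ), zero otherwise. Here max(xᵢ) = 6.49.
Posterior ∝ θ^(−7) · θ^(−8) = θ^(−15) on θ ≥ max(4.6, 6.49) = 6.49.
This density is strictly decreasing in θ, so the posterior mode lies at the lower boundary of the support.

θ̂_MAP = 6.49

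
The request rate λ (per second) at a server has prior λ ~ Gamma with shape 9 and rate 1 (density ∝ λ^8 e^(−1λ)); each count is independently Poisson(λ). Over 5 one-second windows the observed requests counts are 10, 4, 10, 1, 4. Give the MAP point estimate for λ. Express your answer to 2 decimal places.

λ̂_MAP = 6.17

Σxᵢ = 10+4+10+1+4 = 29, with n = 5.
Posterior ∝ λ^8e^(−1λ) · λ^29e^(−5λ) = λ^37e^(−6λ), i.e. Gamma(shape=38, rate=6).
The mode of a Gamma(a, b) with a ≥ 1 (shape–rate) is (a−1)/b = 37/6 ≈ 6.17.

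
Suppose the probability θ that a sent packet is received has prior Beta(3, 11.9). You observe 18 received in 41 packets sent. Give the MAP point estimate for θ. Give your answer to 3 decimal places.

Prior: Beta(3, 11.9).
Data: 18 successes in 41 trials. The binomial likelihood contributes θ^18(1−θ)^23, so the posterior is Beta(3+18, 11.9+23) = Beta(21, 34.9).
For Beta(a, b) with a, b > 1 the mode is (a−1)/(a+b−2) = 20/53.9 ≈ 0.371.

θ̂_MAP = 0.371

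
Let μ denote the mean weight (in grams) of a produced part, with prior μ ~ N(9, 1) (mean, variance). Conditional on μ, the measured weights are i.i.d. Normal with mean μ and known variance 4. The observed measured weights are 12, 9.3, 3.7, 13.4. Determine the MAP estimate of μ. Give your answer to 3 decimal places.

μ̂_MAP = 9.300

n = 4; x̄ = (12 + 9.3 + 3.7 + 13.4)/4 = 38.4/4 = 9.6.
For a Normal prior and Normal likelihood with known variance, the posterior is Normal; its mode equals its mean, the precision-weighted average.
Prior precision 1/σ₀² = 1/1 = 1; data precision n/σ² = 4/4 = 1.
μ̂ = (1·9 + 1·9.6) / (1 + 1) = 18.6/2 = 9.300.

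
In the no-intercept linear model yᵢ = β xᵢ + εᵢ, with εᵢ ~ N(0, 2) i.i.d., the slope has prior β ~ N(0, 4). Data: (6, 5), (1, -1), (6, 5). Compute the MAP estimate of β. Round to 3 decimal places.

log p(β | y) = −Σ(yᵢ − βxᵢ)²/(2·2) − β²/(2·4) + const.
Setting the derivative to zero: Σxᵢ(yᵢ − βxᵢ)/2 − β/4 = 0, so β = Σxᵢyᵢ / (Σxᵢ² + σ²/τ²).
Σxᵢyᵢ = 6·5 + 1·(-1) + 6·5 = 59; Σxᵢ² = 73; σ²/τ² = 0.5.
β̂_MAP = 59 / (73 + 0.5) = 59/73.5 ≈ 0.803.

β̂_MAP = 0.803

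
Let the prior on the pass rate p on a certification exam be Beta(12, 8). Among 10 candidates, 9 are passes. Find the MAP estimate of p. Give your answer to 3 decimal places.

p̂_MAP = 0.714

Prior: Beta(12, 8).
Data: 9 successes in 10 trials. The binomial likelihood contributes p^9(1−p)^1, so the posterior is Beta(12+9, 8+1) = Beta(21, 9).
For Beta(a, b) with a, b > 1 the mode is (a−1)/(a+b−2) = 20/28 ≈ 0.714.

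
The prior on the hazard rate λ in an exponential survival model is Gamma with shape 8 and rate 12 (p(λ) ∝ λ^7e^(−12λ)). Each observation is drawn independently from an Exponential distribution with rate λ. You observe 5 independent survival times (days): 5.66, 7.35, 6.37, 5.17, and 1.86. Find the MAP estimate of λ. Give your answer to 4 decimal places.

λ̂_MAP = 0.3124

The Exponential(rate=λ) likelihood is ∝ λ^n e^(−λΣtᵢ). Here n = 5 and Σtᵢ = 5.66 + 7.35 + 6.37 + 5.17 + 1.86 = 26.41.
Posterior ∝ λ^7e^(−12λ) · λ^5e^(−26.41λ) = λ^12e^(−38.41λ), i.e. Gamma(13, 38.41).
Mode = (a−1)/b = 12/38.41 ≈ 0.3124.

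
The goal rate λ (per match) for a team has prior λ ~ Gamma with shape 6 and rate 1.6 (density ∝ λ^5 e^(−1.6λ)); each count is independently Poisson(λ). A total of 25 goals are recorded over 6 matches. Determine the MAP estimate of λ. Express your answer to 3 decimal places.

λ̂_MAP = 3.947

Σxᵢ = 25, n = 6.
Posterior ∝ λ^5e^(−1.6λ) · λ^25e^(−6λ) = λ^30e^(−7.6λ), i.e. Gamma(shape=31, rate=7.6).
The mode of a Gamma(a, b) with a ≥ 1 (shape–rate) is (a−1)/b = 30/7.6 ≈ 3.947.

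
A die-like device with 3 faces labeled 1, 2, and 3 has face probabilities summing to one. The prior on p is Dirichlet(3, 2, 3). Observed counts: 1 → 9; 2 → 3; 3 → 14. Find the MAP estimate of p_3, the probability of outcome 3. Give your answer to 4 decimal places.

MAP estimate: 0.5161

The posterior is Dirichlet(αᵢ + nᵢ) = Dirichlet(12, 5, 17).
For a Dirichlet(a₁,…,a_K) with all aᵢ > 1, the mode has j-th component (aⱼ − 1)/(Σaᵢ − K).
Here Σaᵢ = 34 and K = 3, so p_3 = (17 − 1)/(34 − 3) = 16/31 ≈ 0.5161.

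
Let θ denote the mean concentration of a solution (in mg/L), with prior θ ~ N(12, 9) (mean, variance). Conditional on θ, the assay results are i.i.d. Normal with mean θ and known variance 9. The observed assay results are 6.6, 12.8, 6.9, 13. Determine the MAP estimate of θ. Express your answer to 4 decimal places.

θ̂_MAP = 10.2600

n = 4; x̄ = (6.6 + 12.8 + 6.9 + 13)/4 = 39.3/4 = 9.825.
For a Normal prior and Normal likelihood with known variance, the posterior is Normal; its mode equals its mean, the precision-weighted average.
Prior precision 1/σ₀² = 1/9; data precision n/σ² = 4/9.
θ̂ = ((1/9)·12 + (4/9)·9.825) / (1/9 + 4/9) = 5.7/(5/9) = 10.2600.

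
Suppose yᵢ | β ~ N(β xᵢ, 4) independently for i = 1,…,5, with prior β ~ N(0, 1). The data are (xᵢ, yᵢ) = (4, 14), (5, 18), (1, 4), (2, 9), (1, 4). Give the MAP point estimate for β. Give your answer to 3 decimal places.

β̂_MAP = 3.373

log p(β | y) = −Σ(yᵢ − βxᵢ)²/(2·4) − β²/(2·1) + const.
Setting the derivative to zero: Σxᵢ(yᵢ − βxᵢ)/4 − β/1 = 0, so β = Σxᵢyᵢ / (Σxᵢ² + σ²/τ²).
Σxᵢyᵢ = 4·14 + 5·18 + 1·4 + 2·9 + 1·4 = 172; Σxᵢ² = 47; σ²/τ² = 4.
β̂_MAP = 172 / (47 + 4) = 172/51 ≈ 3.373.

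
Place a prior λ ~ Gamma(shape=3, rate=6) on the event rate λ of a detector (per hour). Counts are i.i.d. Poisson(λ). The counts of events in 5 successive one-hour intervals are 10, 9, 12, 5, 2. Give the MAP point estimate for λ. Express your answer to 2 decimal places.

Σxᵢ = 10+9+12+5+2 = 38, with n = 5.
Posterior ∝ λ^2e^(−6λ) · λ^38e^(−5λ) = λ^40e^(−11λ), i.e. Gamma(shape=41, rate=11).
The mode of a Gamma(a, b) with a ≥ 1 (shape–rate) is (a−1)/b = 40/11 ≈ 3.64.

λ̂_MAP = 3.64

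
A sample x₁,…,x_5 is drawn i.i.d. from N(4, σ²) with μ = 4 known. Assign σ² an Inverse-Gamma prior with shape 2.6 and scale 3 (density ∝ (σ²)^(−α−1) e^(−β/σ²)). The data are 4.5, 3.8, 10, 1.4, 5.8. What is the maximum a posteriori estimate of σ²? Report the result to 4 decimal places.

Sum of squared deviations about the known mean: SS = (4.5−4)² + (3.8−4)² + (10−4)² + (1.4−4)² + (5.8−4)² = 46.29.
The Normal likelihood contributes (σ²)^(−n/2) exp(−SS/(2σ²)), so the posterior is Inverse-Gamma(α + n/2, β + SS/2) = Inverse-Gamma(5.1, 26.145).
The mode of Inverse-Gamma(a, b) is b/(a+1) = 26.145/6.1 ≈ 4.2861.

σ̂²_MAP = 4.2861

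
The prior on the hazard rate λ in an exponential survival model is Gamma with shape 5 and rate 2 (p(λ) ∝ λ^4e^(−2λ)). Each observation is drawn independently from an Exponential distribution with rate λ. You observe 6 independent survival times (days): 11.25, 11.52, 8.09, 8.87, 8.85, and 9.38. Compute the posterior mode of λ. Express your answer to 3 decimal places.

The Exponential(rate=λ) likelihood is ∝ λ^n e^(−λΣtᵢ). Here n = 6 and Σtᵢ = 11.25 + 11.52 + 8.09 + 8.87 + 8.85 + 9.38 = 57.96.
Posterior ∝ λ^4e^(−2λ) · λ^6e^(−57.96λ) = λ^10e^(−59.96λ), i.e. Gamma(11, 59.96).
Mode = (a−1)/b = 10/59.96 ≈ 0.167.

λ̂_MAP = 0.167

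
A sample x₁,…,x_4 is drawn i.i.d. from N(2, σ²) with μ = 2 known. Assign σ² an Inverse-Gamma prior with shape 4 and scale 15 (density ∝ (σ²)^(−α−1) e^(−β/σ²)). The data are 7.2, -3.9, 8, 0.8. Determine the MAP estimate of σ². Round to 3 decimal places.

Sum of squared deviations about the known mean: SS = (7.2−2)² + (-3.9−2)² + (8−2)² + (0.8−2)² = 99.29.
The Normal likelihood contributes (σ²)^(−n/2) exp(−SS/(2σ²)), so the posterior is Inverse-Gamma(α + n/2, β + SS/2) = Inverse-Gamma(6, 64.645).
The mode of Inverse-Gamma(a, b) is b/(a+1) = 64.645/7 ≈ 9.235.

σ̂²_MAP = 9.235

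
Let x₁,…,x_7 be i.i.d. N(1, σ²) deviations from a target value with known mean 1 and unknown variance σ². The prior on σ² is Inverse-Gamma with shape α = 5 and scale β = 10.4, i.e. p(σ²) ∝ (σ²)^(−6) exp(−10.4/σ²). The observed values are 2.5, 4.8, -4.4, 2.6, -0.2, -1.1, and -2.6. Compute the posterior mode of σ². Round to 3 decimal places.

Sum of squared deviations about the known mean: SS = (2.5−1)² + (4.8−1)² + (-4.4−1)² + (2.6−1)² + (-0.2−1)² + (-1.1−1)² + (-2.6−1)² = 67.22.
The Normal likelihood contributes (σ²)^(−n/2) exp(−SS/(2σ²)), so the posterior is Inverse-Gamma(α + n/2, β + SS/2) = Inverse-Gamma(8.5, 44.01).
The mode of Inverse-Gamma(a, b) is b/(a+1) = 44.01/9.5 ≈ 4.633.

σ̂²_MAP = 4.633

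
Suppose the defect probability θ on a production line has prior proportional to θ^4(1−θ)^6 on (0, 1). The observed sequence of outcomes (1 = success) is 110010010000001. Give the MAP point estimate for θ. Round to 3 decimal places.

The prior density ∝ θ^4(1−θ)^6 is the kernel of Beta(5, 7).
Data: 5 successes in 15 trials (from the sequence). The binomial likelihood contributes θ^5(1−θ)^10, so the posterior is Beta(5+5, 7+10) = Beta(10, 17).
For Beta(a, b) with a, b > 1 the mode is (a−1)/(a+b−2) = 9/25 ≈ 0.360.

θ̂_MAP = 0.360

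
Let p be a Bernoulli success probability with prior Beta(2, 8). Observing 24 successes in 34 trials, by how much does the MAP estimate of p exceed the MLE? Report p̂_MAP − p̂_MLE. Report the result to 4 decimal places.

Posterior is Beta(26, 18); MAP = (26−1)/(44−2) = 25/42 ≈ 0.59524.
MLE ignores the prior: p̂_MLE = k/n = 24/34 ≈ 0.70588.
Difference = 25/42 − 24/34 = -79/714 ≈ -0.1106.

MAP − MLE = -0.1106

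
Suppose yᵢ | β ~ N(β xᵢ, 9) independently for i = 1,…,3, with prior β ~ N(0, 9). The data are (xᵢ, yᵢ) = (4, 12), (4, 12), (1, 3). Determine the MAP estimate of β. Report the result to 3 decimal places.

β̂_MAP = 2.912

log p(β | y) = −Σ(yᵢ − βxᵢ)²/(2·9) − β²/(2·9) + const.
Setting the derivative to zero: Σxᵢ(yᵢ − βxᵢ)/9 − β/9 = 0, so β = Σxᵢyᵢ / (Σxᵢ² + σ²/τ²).
Σxᵢyᵢ = 4·12 + 4·12 + 1·3 = 99; Σxᵢ² = 33; σ²/τ² = 1.
β̂_MAP = 99 / (33 + 1) = 99/34 ≈ 2.912.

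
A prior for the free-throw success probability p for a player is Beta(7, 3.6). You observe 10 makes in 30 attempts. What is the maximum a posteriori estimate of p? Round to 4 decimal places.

Prior: Beta(7, 3.6).
Data: 10 successes in 30 trials. The binomial likelihood contributes p^10(1−p)^20, so the posterior is Beta(7+10, 3.6+20) = Beta(17, 23.6).
For Beta(a, b) with a, b > 1 the mode is (a−1)/(a+b−2) = 16/38.6 ≈ 0.4145.

p̂_MAP = 0.4145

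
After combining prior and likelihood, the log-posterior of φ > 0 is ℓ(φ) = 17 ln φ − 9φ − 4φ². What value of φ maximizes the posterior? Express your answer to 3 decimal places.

ℓ'(φ) = 17/φ − 9 − 8φ. Setting this to zero and multiplying by φ: 8φ² + 9φ − 17 = 0.
φ = (−9 + √(9² + 4·8·17)) / (2·8) = (−9 + √625) / 16 = (−9 + 25)/16 = 1.
ℓ''(φ) = −17/φ² − 8 < 0, confirming a maximum.

φ̂_MAP = 1.000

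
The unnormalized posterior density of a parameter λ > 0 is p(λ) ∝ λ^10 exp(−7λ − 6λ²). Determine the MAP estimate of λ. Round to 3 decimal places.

ℓ'(λ) = 10/λ − 7 − 12λ. Setting this to zero and multiplying by λ: 12λ² + 7λ − 10 = 0.
λ = (−7 + √(7² + 4·12·10)) / (2·12) = (−7 + √529) / 24 = (−7 + 23)/24 = 2/3.
ℓ''(λ) = −10/λ² − 12 < 0, confirming a maximum.

λ̂_MAP = 0.667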